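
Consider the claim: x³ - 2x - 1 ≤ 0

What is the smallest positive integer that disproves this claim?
Testing positive integers:
x = 1: LHS = 1³ - 2·1 - 1 = -2; -2 ≤ 0 — holds
x = 2: LHS = 2³ - 2·2 - 1 = 3; 3 ≤ 0 — FAILS  ← smallest positive counterexample

Answer: x = 2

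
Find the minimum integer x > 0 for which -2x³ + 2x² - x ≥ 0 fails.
Testing positive integers:
x = 1: LHS = -2·1³ + 2·1² - 1 = -1; -1 ≥ 0 — FAILS  ← smallest positive counterexample

Answer: x = 1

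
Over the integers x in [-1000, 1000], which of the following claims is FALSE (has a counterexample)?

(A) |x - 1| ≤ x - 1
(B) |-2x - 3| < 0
(A) x = 0: LHS = |0 - 1| = |-1| = 1, RHS = 0 - 1 = -1; 1 ≤ -1 — FAILS
(B) x = 0: LHS = |-2·0 - 3| = |-3| = 3; 3 < 0 — FAILS

Answer: Both A and B are false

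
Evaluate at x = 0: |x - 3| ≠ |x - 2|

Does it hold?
x = 0: LHS = |0 - 3| = |-3| = 3, RHS = |0 - 2| = |-2| = 2; 3 ≠ 2 — holds

The relation is satisfied at x = 0.

Answer: Yes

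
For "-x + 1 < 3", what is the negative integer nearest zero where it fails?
Testing negative integers from -1 downward:
x = -1: LHS = -(-1) + 1 = 2; 2 < 3 — holds
x = -2: LHS = -(-2) + 1 = 3; 3 < 3 — FAILS  ← closest negative counterexample to 0

Answer: x = -2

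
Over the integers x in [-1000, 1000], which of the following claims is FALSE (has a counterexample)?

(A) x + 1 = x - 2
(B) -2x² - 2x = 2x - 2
(A) x = 0: LHS = 0 + 1 = 1, RHS = 0 - 2 = -2; 1 = -2 — FAILS
(B) x = 0: LHS = -2·0² - 2·0 = 0, RHS = 2·0 - 2 = -2; 0 = -2 — FAILS

Answer: Both A and B are false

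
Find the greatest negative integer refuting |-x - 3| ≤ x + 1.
Testing negative integers from -1 downward:
x = -1: LHS = |-(-1) - 3| = |-2| = 2, RHS = (-1) + 1 = 0; 2 ≤ 0 — FAILS  ← closest negative counterexample to 0

Answer: x = -1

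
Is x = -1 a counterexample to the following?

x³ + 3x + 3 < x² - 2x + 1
Substitute x = -1 into the relation:
x = -1: LHS = (-1)³ + 3·(-1) + 3 = -1, RHS = (-1)² - 2·(-1) + 1 = 4; -1 < 4 — holds

The claim holds here, so x = -1 is not a counterexample. (A counterexample exists elsewhere, e.g. x = 0.)

Answer: No, x = -1 is not a counterexample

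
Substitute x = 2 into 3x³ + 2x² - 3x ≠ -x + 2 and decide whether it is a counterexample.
Substitute x = 2 into the relation:
x = 2: LHS = 3·2³ + 2·2² - 3·2 = 26, RHS = -2 + 2 = 0; 26 ≠ 0 — holds

The relation holds at x = 2, so it is not a counterexample.

Answer: No, x = 2 is not a counterexample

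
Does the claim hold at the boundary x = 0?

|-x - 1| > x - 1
x = 0: LHS = |-0 - 1| = |-1| = 1, RHS = 0 - 1 = -1; 1 > -1 — holds

The relation is satisfied at x = 0.

Answer: Yes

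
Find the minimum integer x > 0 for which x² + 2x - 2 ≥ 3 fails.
Testing positive integers:
x = 1: LHS = 1² + 2·1 - 2 = 1; 1 ≥ 3 — FAILS  ← smallest positive counterexample

Answer: x = 1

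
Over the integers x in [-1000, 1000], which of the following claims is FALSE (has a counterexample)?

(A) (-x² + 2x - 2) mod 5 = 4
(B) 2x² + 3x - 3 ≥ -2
(A) x = 0: LHS = (-0² + 2·0 - 2) mod 5 = (-2) mod 5 = 3; 3 = 4 — FAILS
(B) x = 0: LHS = 2·0² + 3·0 - 3 = -3; -3 ≥ -2 — FAILS

Answer: Both A and B are false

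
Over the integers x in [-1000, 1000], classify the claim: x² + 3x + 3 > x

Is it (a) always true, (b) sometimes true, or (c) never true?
Over all integers in [-1000, 1000], LHS − RHS is smallest at x = -1, where it equals 2:
x = -1: LHS = (-1)² + 3·(-1) + 3 = 1; 1 > -1 — holds
At the ends of the range:
x = -1000: LHS = (-1000)² + 3·(-1000) + 3 = 997003; 997003 > -1000 — holds
x = 1000: LHS = 1000² + 3·1000 + 3 = 1003003; 1003003 > 1000 — holds
Hence LHS − RHS is never zero or negative, i.e. LHS > RHS throughout, so the relation holds for every integer in [-1000, 1000].

No counterexample exists.

Answer: Always true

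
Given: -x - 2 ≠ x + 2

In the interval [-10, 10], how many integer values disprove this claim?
Counterexamples in [-10, 10]: {-2}.

Counting them gives 1 values.

Answer: 1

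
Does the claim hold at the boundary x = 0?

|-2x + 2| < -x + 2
x = 0: LHS = |-2·0 + 2| = |2| = 2, RHS = -0 + 2 = 2; 2 < 2 — FAILS

The relation fails at x = 0, so x = 0 is a counterexample.

Answer: No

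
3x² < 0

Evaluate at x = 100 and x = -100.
x = 100: LHS = 3·100² = 30000; 30000 < 0 — FAILS
x = -100: LHS = 3·(-100)² = 30000; 30000 < 0 — FAILS

Answer: No, fails for both x = 100 and x = -100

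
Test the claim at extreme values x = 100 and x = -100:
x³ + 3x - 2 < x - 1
x = 100: LHS = 100³ + 3·100 - 2 = 1000298, RHS = 100 - 1 = 99; 1000298 < 99 — FAILS
x = -100: LHS = (-100)³ + 3·(-100) - 2 = -1000302, RHS = (-100) - 1 = -101; -1000302 < -101 — holds

Answer: Partially: fails for x = 100, holds for x = -100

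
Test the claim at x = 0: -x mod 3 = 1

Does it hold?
x = 0: LHS = (-0) mod 3 = 0 mod 3 = 0; 0 = 1 — FAILS

The relation fails at x = 0, so x = 0 is a counterexample.

Answer: No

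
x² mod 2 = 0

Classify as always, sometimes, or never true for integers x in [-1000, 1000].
Holds at x = 0: LHS = (0²) mod 2 = 0 mod 2 = 0; 0 = 0 — holds
Fails at x = 1: LHS = (1²) mod 2 = 1 mod 2 = 1; 1 = 0 — FAILS
It is satisfied by some integers in the range but not all.

Answer: Sometimes true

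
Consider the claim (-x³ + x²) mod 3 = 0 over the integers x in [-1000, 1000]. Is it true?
The claim fails at x = -1:
x = -1: LHS = (-(-1)³ + (-1)²) mod 3 = 2 mod 3 = 2; 2 = 0 — FAILS

Because a single integer refutes it, the statement is false.

Answer: False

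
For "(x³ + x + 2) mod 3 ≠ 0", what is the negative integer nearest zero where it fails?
Testing negative integers from -1 downward:
x = -1: LHS = ((-1)³ + (-1) + 2) mod 3 = 0 mod 3 = 0; 0 ≠ 0 — FAILS  ← closest negative counterexample to 0

Answer: x = -1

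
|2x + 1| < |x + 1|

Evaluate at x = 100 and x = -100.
x = 100: LHS = |2·100 + 1| = |201| = 201, RHS = |100 + 1| = |101| = 101; 201 < 101 — FAILS
x = -100: LHS = |2·(-100) + 1| = |-199| = 199, RHS = |(-100) + 1| = |-99| = 99; 199 < 99 — FAILS

Answer: No, fails for both x = 100 and x = -100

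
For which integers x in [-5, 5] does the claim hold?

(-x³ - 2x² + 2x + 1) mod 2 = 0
Holds for: {-5, -3, -1, 1, 3, 5}
Fails for: {-4, -2, 0, 2, 4}

Answer: {-5, -3, -1, 1, 3, 5}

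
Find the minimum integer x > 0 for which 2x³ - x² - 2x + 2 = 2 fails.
Testing positive integers:
x = 1: LHS = 2·1³ - 1² - 2·1 + 2 = 1; 1 = 2 — FAILS  ← smallest positive counterexample

Answer: x = 1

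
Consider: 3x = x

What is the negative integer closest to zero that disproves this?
Testing negative integers from -1 downward:
x = -1: LHS = 3·(-1) = -3; -3 = -1 — FAILS  ← closest negative counterexample to 0

Answer: x = -1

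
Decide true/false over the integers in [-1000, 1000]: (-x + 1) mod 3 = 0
The claim fails at x = 0:
x = 0: LHS = (-0 + 1) mod 3 = 1 mod 3 = 1; 1 = 0 — FAILS

Because a single integer refutes it, the statement is false.

Answer: False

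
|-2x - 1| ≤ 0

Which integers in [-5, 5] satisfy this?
Over all integers in [-5, 5], LHS − RHS is smallest at x = 0, where it equals 1:
x = 0: LHS = |-2·0 - 1| = |-1| = 1; 1 ≤ 0 — FAILS
At the ends of the range:
x = -5: LHS = |-2·(-5) - 1| = |9| = 9; 9 ≤ 0 — FAILS
x = 5: LHS = |-2·5 - 1| = |-11| = 11; 11 ≤ 0 — FAILS
Hence LHS − RHS is never zero or negative, i.e. LHS > RHS throughout, so the claimed relation (≤) fails for every integer in [-5, 5].

Answer: None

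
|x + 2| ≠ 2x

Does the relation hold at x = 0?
x = 0: LHS = |0 + 2| = |2| = 2, RHS = 2·0 = 0; 2 ≠ 0 — holds

The relation is satisfied at x = 0.

Answer: Yes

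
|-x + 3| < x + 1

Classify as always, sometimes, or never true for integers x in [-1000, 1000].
Holds at x = 2: LHS = |-2 + 3| = |1| = 1, RHS = 2 + 1 = 3; 1 < 3 — holds
Fails at x = 0: LHS = |-0 + 3| = |3| = 3, RHS = 0 + 1 = 1; 3 < 1 — FAILS
It is satisfied by some integers in the range but not all.

Answer: Sometimes true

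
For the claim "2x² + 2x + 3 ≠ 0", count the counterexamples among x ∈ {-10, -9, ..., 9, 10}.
Over all integers in [-10, 10], LHS − RHS is always positive; it is smallest at x = 0, where it equals 3:
x = 0: LHS = 2·0² + 2·0 + 3 = 3; 3 ≠ 0 — holds
At the ends of the range:
x = -10: LHS = 2·(-10)² + 2·(-10) + 3 = 183; 183 ≠ 0 — holds
x = 10: LHS = 2·10² + 2·10 + 3 = 223; 223 ≠ 0 — holds
Hence LHS − RHS is never 0, i.e. the two sides are never equal, so the relation holds for every integer in [-10, 10].

No counterexample appears in that range.

Answer: 0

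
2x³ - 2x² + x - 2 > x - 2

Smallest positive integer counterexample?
Testing positive integers:
x = 1: LHS = 2·1³ - 2·1² + 1 - 2 = -1, RHS = 1 - 2 = -1; -1 > -1 — FAILS  ← smallest positive counterexample

Answer: x = 1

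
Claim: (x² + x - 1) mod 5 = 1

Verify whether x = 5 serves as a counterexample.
Substitute x = 5 into the relation:
x = 5: LHS = (5² + 5 - 1) mod 5 = 29 mod 5 = 4; 4 = 1 — FAILS

Since the claim fails at x = 5, this value is a counterexample.

Answer: Yes, x = 5 is a counterexample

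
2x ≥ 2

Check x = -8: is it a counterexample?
Substitute x = -8 into the relation:
x = -8: LHS = 2·(-8) = -16; -16 ≥ 2 — FAILS

Since the claim fails at x = -8, this value is a counterexample.

Answer: Yes, x = -8 is a counterexample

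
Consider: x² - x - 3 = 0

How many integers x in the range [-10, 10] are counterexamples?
Counterexamples in [-10, 10]: {-10, -9, -8, -7, -6, -5, -4, -3, -2, -1, 0, 1, 2, 3, 4, 5, 6, 7, 8, 9, 10}.

Counting them gives 21 values.

Answer: 21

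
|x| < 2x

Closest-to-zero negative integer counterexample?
Testing negative integers from -1 downward:
x = -1: LHS = |-1| = 1, RHS = 2·(-1) = -2; 1 < -2 — FAILS  ← closest negative counterexample to 0

Answer: x = -1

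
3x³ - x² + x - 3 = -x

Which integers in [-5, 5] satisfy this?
Track d = LHS − RHS over the integers in [-5, 5]. Equality would need d = 0, but d changes sign only between consecutive integers, jumping over 0:
x = 0: LHS = 3·0³ - 0² + 0 - 3 = -3, RHS = -0 = 0; -3 = 0 — FAILS  (d = -3)
x = 1: LHS = 3·1³ - 1² + 1 - 3 = 0; 0 = -1 — FAILS  (d = 1)
Away from these crossings d keeps a constant sign, and checking every integer in [-5, 5] confirms d ≠ 0 throughout. Hence the two sides are never equal, so the claimed relation (=) fails for every integer in [-5, 5].

Answer: None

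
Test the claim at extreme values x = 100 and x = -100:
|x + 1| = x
x = 100: LHS = |100 + 1| = |101| = 101; 101 = 100 — FAILS
x = -100: LHS = |(-100) + 1| = |-99| = 99; 99 = -100 — FAILS

Answer: No, fails for both x = 100 and x = -100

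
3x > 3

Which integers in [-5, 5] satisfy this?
Holds for: {2, 3, 4, 5}
Fails for: {-5, -4, -3, -2, -1, 0, 1}

Answer: {2, 3, 4, 5}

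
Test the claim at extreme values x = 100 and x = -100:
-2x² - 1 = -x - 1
x = 100: LHS = -2·100² - 1 = -20001, RHS = -100 - 1 = -101; -20001 = -101 — FAILS
x = -100: LHS = -2·(-100)² - 1 = -20001, RHS = -(-100) - 1 = 99; -20001 = 99 — FAILS

Answer: No, fails for both x = 100 and x = -100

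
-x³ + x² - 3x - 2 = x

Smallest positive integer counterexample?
Testing positive integers:
x = 1: LHS = -1³ + 1² - 3·1 - 2 = -5; -5 = 1 — FAILS  ← smallest positive counterexample

Answer: x = 1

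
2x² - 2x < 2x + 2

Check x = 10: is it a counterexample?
Substitute x = 10 into the relation:
x = 10: LHS = 2·10² - 2·10 = 180, RHS = 2·10 + 2 = 22; 180 < 22 — FAILS

Since the claim fails at x = 10, this value is a counterexample.

Answer: Yes, x = 10 is a counterexample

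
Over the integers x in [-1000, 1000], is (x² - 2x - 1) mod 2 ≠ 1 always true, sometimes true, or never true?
Holds at x = 1: LHS = (1² - 2·1 - 1) mod 2 = (-2) mod 2 = 0; 0 ≠ 1 — holds
Fails at x = 0: LHS = (0² - 2·0 - 1) mod 2 = (-1) mod 2 = 1; 1 ≠ 1 — FAILS
It is satisfied by some integers in the range but not all.

Answer: Sometimes true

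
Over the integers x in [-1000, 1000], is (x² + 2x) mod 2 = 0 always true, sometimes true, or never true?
Holds at x = 0: LHS = (0² + 2·0) mod 2 = 0 mod 2 = 0; 0 = 0 — holds
Fails at x = 1: LHS = (1² + 2·1) mod 2 = 3 mod 2 = 1; 1 = 0 — FAILS
It is satisfied by some integers in the range but not all.

Answer: Sometimes true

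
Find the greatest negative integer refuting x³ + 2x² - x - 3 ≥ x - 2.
Testing negative integers from -1 downward:
x = -1: LHS = (-1)³ + 2·(-1)² - (-1) - 3 = -1, RHS = (-1) - 2 = -3; -1 ≥ -3 — holds
x = -2: LHS = (-2)³ + 2·(-2)² - (-2) - 3 = -1, RHS = (-2) - 2 = -4; -1 ≥ -4 — holds
x = -3: LHS = (-3)³ + 2·(-3)² - (-3) - 3 = -9, RHS = (-3) - 2 = -5; -9 ≥ -5 — FAILS  ← closest negative counterexample to 0

Answer: x = -3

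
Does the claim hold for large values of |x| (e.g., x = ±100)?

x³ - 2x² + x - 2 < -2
x = 100: LHS = 100³ - 2·100² + 100 - 2 = 980098; 980098 < -2 — FAILS
x = -100: LHS = (-100)³ - 2·(-100)² + (-100) - 2 = -1020102; -1020102 < -2 — holds

Answer: Partially: fails for x = 100, holds for x = -100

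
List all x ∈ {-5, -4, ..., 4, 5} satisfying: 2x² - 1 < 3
Holds for: {-1, 0, 1}
Fails for: {-5, -4, -3, -2, 2, 3, 4, 5}

Answer: {-1, 0, 1}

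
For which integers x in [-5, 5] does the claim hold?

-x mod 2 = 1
Holds for: {-5, -3, -1, 1, 3, 5}
Fails for: {-4, -2, 0, 2, 4}

Answer: {-5, -3, -1, 1, 3, 5}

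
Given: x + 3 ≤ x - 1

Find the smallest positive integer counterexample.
Testing positive integers:
x = 1: LHS = 1 + 3 = 4, RHS = 1 - 1 = 0; 4 ≤ 0 — FAILS  ← smallest positive counterexample

Answer: x = 1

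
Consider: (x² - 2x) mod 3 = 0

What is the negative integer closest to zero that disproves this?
Testing negative integers from -1 downward:
x = -1: LHS = ((-1)² - 2·(-1)) mod 3 = 3 mod 3 = 0; 0 = 0 — holds
x = -2: LHS = ((-2)² - 2·(-2)) mod 3 = 8 mod 3 = 2; 2 = 0 — FAILS  ← closest negative counterexample to 0

Answer: x = -2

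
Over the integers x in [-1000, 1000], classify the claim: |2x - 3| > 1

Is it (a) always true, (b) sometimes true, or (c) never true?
Holds at x = 0: LHS = |2·0 - 3| = |-3| = 3; 3 > 1 — holds
Fails at x = 1: LHS = |2·1 - 3| = |-1| = 1; 1 > 1 — FAILS
It is satisfied by some integers in the range but not all.

Answer: Sometimes true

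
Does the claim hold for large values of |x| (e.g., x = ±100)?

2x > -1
x = 100: LHS = 2·100 = 200; 200 > -1 — holds
x = -100: LHS = 2·(-100) = -200; -200 > -1 — FAILS

Answer: Partially: holds for x = 100, fails for x = -100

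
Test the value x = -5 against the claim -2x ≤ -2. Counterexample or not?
Substitute x = -5 into the relation:
x = -5: LHS = -2·(-5) = 10; 10 ≤ -2 — FAILS

Since the claim fails at x = -5, this value is a counterexample.

Answer: Yes, x = -5 is a counterexample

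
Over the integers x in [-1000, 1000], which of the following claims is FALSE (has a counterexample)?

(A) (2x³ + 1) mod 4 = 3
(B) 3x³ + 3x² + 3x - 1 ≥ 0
(A) x = 0: LHS = (2·0³ + 1) mod 4 = 1 mod 4 = 1; 1 = 3 — FAILS
(B) x = 0: LHS = 3·0³ + 3·0² + 3·0 - 1 = -1; -1 ≥ 0 — FAILS

Answer: Both A and B are false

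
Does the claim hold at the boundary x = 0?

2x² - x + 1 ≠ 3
x = 0: LHS = 2·0² - 0 + 1 = 1; 1 ≠ 3 — holds

The relation is satisfied at x = 0.

Answer: Yes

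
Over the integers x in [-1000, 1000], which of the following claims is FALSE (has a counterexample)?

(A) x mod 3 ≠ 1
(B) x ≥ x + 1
(A) x = 1: LHS = 1 mod 3 = 1; 1 ≠ 1 — FAILS
(B) x = 0: RHS = 0 + 1 = 1; 0 ≥ 1 — FAILS

Answer: Both A and B are false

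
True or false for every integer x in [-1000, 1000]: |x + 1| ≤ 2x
The claim fails at x = 0:
x = 0: LHS = |0 + 1| = |1| = 1, RHS = 2·0 = 0; 1 ≤ 0 — FAILS

Because a single integer refutes it, the statement is false.

Answer: False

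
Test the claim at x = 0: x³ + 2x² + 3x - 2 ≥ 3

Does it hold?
x = 0: LHS = 0³ + 2·0² + 3·0 - 2 = -2; -2 ≥ 3 — FAILS

The relation fails at x = 0, so x = 0 is a counterexample.

Answer: No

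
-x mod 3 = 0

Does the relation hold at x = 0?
x = 0: LHS = (-0) mod 3 = 0 mod 3 = 0; 0 = 0 — holds

The relation is satisfied at x = 0.

Answer: Yes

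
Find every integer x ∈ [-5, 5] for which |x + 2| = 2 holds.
Holds for: {-4, 0}
Fails for: {-5, -3, -2, -1, 1, 2, 3, 4, 5}

Answer: {-4, 0}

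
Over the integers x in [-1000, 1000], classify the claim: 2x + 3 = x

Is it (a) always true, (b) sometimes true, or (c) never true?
Holds at x = -3: LHS = 2·(-3) + 3 = -3; -3 = -3 — holds
Fails at x = 0: LHS = 2·0 + 3 = 3; 3 = 0 — FAILS
It is satisfied by some integers in the range but not all.

Answer: Sometimes true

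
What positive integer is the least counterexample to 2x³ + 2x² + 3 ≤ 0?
Testing positive integers:
x = 1: LHS = 2·1³ + 2·1² + 3 = 7; 7 ≤ 0 — FAILS  ← smallest positive counterexample

Answer: x = 1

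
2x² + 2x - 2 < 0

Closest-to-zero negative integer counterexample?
Testing negative integers from -1 downward:
x = -1: LHS = 2·(-1)² + 2·(-1) - 2 = -2; -2 < 0 — holds
x = -2: LHS = 2·(-2)² + 2·(-2) - 2 = 2; 2 < 0 — FAILS  ← closest negative counterexample to 0

Answer: x = -2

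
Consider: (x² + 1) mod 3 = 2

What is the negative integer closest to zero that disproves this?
Testing negative integers from -1 downward:
x = -1: LHS = ((-1)² + 1) mod 3 = 2 mod 3 = 2; 2 = 2 — holds
x = -2: LHS = ((-2)² + 1) mod 3 = 5 mod 3 = 2; 2 = 2 — holds
x = -3: LHS = ((-3)² + 1) mod 3 = 10 mod 3 = 1; 1 = 2 — FAILS  ← closest negative counterexample to 0

Answer: x = -3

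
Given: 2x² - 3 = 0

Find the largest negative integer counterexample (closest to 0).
Testing negative integers from -1 downward:
x = -1: LHS = 2·(-1)² - 3 = -1; -1 = 0 — FAILS  ← closest negative counterexample to 0

Answer: x = -1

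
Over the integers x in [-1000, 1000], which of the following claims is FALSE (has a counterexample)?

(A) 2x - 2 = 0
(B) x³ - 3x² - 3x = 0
(A) x = 0: LHS = 2·0 - 2 = -2; -2 = 0 — FAILS
(B) x = 1: LHS = 1³ - 3·1² - 3·1 = -5; -5 = 0 — FAILS

Answer: Both A and B are false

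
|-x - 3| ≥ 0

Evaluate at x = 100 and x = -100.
x = 100: LHS = |-100 - 3| = |-103| = 103; 103 ≥ 0 — holds
x = -100: LHS = |-(-100) - 3| = |97| = 97; 97 ≥ 0 — holds

Answer: Yes, holds for both x = 100 and x = -100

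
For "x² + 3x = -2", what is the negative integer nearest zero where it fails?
Testing negative integers from -1 downward:
x = -1: LHS = (-1)² + 3·(-1) = -2; -2 = -2 — holds
x = -2: LHS = (-2)² + 3·(-2) = -2; -2 = -2 — holds
x = -3: LHS = (-3)² + 3·(-3) = 0; 0 = -2 — FAILS  ← closest negative counterexample to 0

Answer: x = -3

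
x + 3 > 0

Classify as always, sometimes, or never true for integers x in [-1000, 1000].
Holds at x = 0: LHS = 0 + 3 = 3; 3 > 0 — holds
Fails at x = -3: LHS = (-3) + 3 = 0; 0 > 0 — FAILS
It is satisfied by some integers in the range but not all.

Answer: Sometimes true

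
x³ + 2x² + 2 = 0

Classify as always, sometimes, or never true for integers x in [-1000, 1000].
Track d = LHS − RHS over the integers in [-1000, 1000]. Equality would need d = 0, but d changes sign only between consecutive integers, jumping over 0:
x = -3: LHS = (-3)³ + 2·(-3)² + 2 = -7; -7 = 0 — FAILS  (d = -7)
x = -2: LHS = (-2)³ + 2·(-2)² + 2 = 2; 2 = 0 — FAILS  (d = 2)
Away from these crossings d keeps a constant sign, and checking every integer in [-1000, 1000] confirms d ≠ 0 throughout. Hence the two sides are never equal, so the claimed relation (=) fails for every integer in [-1000, 1000].

No integer in the range satisfies it.

Answer: Never true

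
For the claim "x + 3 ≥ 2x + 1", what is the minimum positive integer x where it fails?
Testing positive integers:
x = 1: LHS = 1 + 3 = 4, RHS = 2·1 + 1 = 3; 4 ≥ 3 — holds
x = 2: LHS = 2 + 3 = 5, RHS = 2·2 + 1 = 5; 5 ≥ 5 — holds
x = 3: LHS = 3 + 3 = 6, RHS = 2·3 + 1 = 7; 6 ≥ 7 — FAILS  ← smallest positive counterexample

Answer: x = 3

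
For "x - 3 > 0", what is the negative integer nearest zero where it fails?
Testing negative integers from -1 downward:
x = -1: LHS = (-1) - 3 = -4; -4 > 0 — FAILS  ← closest negative counterexample to 0

Answer: x = -1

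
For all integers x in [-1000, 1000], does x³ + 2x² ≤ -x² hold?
The claim fails at x = 1:
x = 1: LHS = 1³ + 2·1² = 3, RHS = -1² = -1; 3 ≤ -1 — FAILS

Because a single integer refutes it, the statement is false.

Answer: False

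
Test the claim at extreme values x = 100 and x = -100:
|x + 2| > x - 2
x = 100: LHS = |100 + 2| = |102| = 102, RHS = 100 - 2 = 98; 102 > 98 — holds
x = -100: LHS = |(-100) + 2| = |-98| = 98, RHS = (-100) - 2 = -102; 98 > -102 — holds

Answer: Yes, holds for both x = 100 and x = -100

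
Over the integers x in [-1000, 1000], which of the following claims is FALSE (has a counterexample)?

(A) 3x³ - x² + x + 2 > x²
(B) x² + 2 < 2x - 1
(A) x = -1: LHS = 3·(-1)³ - (-1)² + (-1) + 2 = -3, RHS = (-1)² = 1; -3 > 1 — FAILS
(B) x = 0: LHS = 0² + 2 = 2, RHS = 2·0 - 1 = -1; 2 < -1 — FAILS

Answer: Both A and B are false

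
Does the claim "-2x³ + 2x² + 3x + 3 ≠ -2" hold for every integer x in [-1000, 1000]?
Track d = LHS − RHS over the integers in [-1000, 1000]. Equality would need d = 0, but d changes sign only between consecutive integers, jumping over 0:
x = 2: LHS = -2·2³ + 2·2² + 3·2 + 3 = 1; 1 ≠ -2 — holds  (d = 3)
x = 3: LHS = -2·3³ + 2·3² + 3·3 + 3 = -24; -24 ≠ -2 — holds  (d = -22)
Away from these crossings d keeps a constant sign, and checking every integer in [-1000, 1000] confirms d ≠ 0 throughout. Hence the two sides are never equal, so the relation holds for every integer in [-1000, 1000].

No counterexample exists.

Answer: True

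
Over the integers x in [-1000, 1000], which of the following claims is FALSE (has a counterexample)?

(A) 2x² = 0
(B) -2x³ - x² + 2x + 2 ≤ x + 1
(A) x = 1: LHS = 2·1² = 2; 2 = 0 — FAILS
(B) x = 0: LHS = -2·0³ - 0² + 2·0 + 2 = 2, RHS = 0 + 1 = 1; 2 ≤ 1 — FAILS

Answer: Both A and B are false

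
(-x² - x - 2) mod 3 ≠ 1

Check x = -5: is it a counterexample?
Substitute x = -5 into the relation:
x = -5: LHS = (-(-5)² - (-5) - 2) mod 3 = (-22) mod 3 = 2; 2 ≠ 1 — holds

The claim holds here, so x = -5 is not a counterexample. (A counterexample exists elsewhere, e.g. x = 0.)

Answer: No, x = -5 is not a counterexample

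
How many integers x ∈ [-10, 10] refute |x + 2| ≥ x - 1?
Over all integers in [-10, 10], LHS − RHS is smallest at x = 0, where it equals 3:
x = 0: LHS = |0 + 2| = |2| = 2, RHS = 0 - 1 = -1; 2 ≥ -1 — holds
At the ends of the range:
x = -10: LHS = |(-10) + 2| = |-8| = 8, RHS = (-10) - 1 = -11; 8 ≥ -11 — holds
x = 10: LHS = |10 + 2| = |12| = 12, RHS = 10 - 1 = 9; 12 ≥ 9 — holds
Hence LHS − RHS is never negative, i.e. LHS ≥ RHS throughout, so the relation holds for every integer in [-10, 10].

No counterexample appears in that range.

Answer: 0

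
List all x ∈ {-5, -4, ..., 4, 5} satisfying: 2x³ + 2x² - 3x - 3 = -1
Track d = LHS − RHS over the integers in [-5, 5]. Equality would need d = 0, but d changes sign only between consecutive integers, jumping over 0:
x = -2: LHS = 2·(-2)³ + 2·(-2)² - 3·(-2) - 3 = -5; -5 = -1 — FAILS  (d = -4)
x = -1: LHS = 2·(-1)³ + 2·(-1)² - 3·(-1) - 3 = 0; 0 = -1 — FAILS  (d = 1)
x = -1: LHS = 2·(-1)³ + 2·(-1)² - 3·(-1) - 3 = 0; 0 = -1 — FAILS  (d = 1)
x = 0: LHS = 2·0³ + 2·0² - 3·0 - 3 = -3; -3 = -1 — FAILS  (d = -2)
x = 1: LHS = 2·1³ + 2·1² - 3·1 - 3 = -2; -2 = -1 — FAILS  (d = -1)
x = 2: LHS = 2·2³ + 2·2² - 3·2 - 3 = 15; 15 = -1 — FAILS  (d = 16)
Away from these crossings d keeps a constant sign, and checking every integer in [-5, 5] confirms d ≠ 0 throughout. Hence the two sides are never equal, so the claimed relation (=) fails for every integer in [-5, 5].

Answer: None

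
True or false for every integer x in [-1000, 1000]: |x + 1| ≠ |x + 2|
Track d = LHS − RHS over the integers in [-1000, 1000]. Equality would need d = 0, but d changes sign only between consecutive integers, jumping over 0:
x = -2: LHS = |(-2) + 1| = |-1| = 1, RHS = |(-2) + 2| = |0| = 0; 1 ≠ 0 — holds  (d = 1)
x = -1: LHS = |(-1) + 1| = |0| = 0, RHS = |(-1) + 2| = |1| = 1; 0 ≠ 1 — holds  (d = -1)
Away from these crossings d keeps a constant sign, and checking every integer in [-1000, 1000] confirms d ≠ 0 throughout. Hence the two sides are never equal, so the relation holds for every integer in [-1000, 1000].

No counterexample exists.

Answer: True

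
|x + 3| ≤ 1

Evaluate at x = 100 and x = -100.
x = 100: LHS = |100 + 3| = |103| = 103; 103 ≤ 1 — FAILS
x = -100: LHS = |(-100) + 3| = |-97| = 97; 97 ≤ 1 — FAILS

Answer: No, fails for both x = 100 and x = -100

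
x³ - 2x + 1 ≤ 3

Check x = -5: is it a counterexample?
Substitute x = -5 into the relation:
x = -5: LHS = (-5)³ - 2·(-5) + 1 = -114; -114 ≤ 3 — holds

The claim holds here, so x = -5 is not a counterexample. (A counterexample exists elsewhere, e.g. x = 2.)

Answer: No, x = -5 is not a counterexample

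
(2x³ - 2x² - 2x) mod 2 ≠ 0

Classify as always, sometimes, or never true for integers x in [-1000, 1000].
For a polynomial with integer coefficients, its value mod 2 depends only on x mod 2, so it suffices to check one representative of each residue class, x = 0, 1:
x = 0: LHS = (2·0³ - 2·0² - 2·0) mod 2 = 0 mod 2 = 0; 0 ≠ 0 — FAILS
x = 1: LHS = (2·1³ - 2·1² - 2·1) mod 2 = (-2) mod 2 = 0; 0 ≠ 0 — FAILS
The relation fails in every residue class, so the claimed relation (≠) fails for every integer in [-1000, 1000].

No integer in the range satisfies it.

Answer: Never true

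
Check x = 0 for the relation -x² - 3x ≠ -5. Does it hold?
x = 0: LHS = -0² - 3·0 = 0; 0 ≠ -5 — holds

The relation is satisfied at x = 0.

Answer: Yes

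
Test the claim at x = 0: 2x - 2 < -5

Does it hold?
x = 0: LHS = 2·0 - 2 = -2; -2 < -5 — FAILS

The relation fails at x = 0, so x = 0 is a counterexample.

Answer: No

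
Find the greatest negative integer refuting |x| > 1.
Testing negative integers from -1 downward:
x = -1: LHS = |-1| = 1; 1 > 1 — FAILS  ← closest negative counterexample to 0

Answer: x = -1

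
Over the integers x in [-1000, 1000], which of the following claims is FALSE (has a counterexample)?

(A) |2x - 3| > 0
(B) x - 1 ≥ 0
(A) Over all integers in [-1000, 1000], LHS − RHS is smallest at x = 1, where it equals 1:
x = 1: LHS = |2·1 - 3| = |-1| = 1; 1 > 0 — holds
At the ends of the range:
x = -1000: LHS = |2·(-1000) - 3| = |-2003| = 2003; 2003 > 0 — holds
x = 1000: LHS = |2·1000 - 3| = |1997| = 1997; 1997 > 0 — holds
Hence LHS − RHS is never zero or negative, i.e. LHS > RHS throughout, so the relation holds for every integer in [-1000, 1000].

(B) x = 0: LHS = 0 - 1 = -1; -1 ≥ 0 — FAILS

Only (B) has a counterexample.

Answer: B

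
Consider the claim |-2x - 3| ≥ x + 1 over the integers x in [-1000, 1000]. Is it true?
Over all integers in [-1000, 1000], LHS − RHS is smallest at x = -1, where it equals 1:
x = -1: LHS = |-2·(-1) - 3| = |-1| = 1, RHS = (-1) + 1 = 0; 1 ≥ 0 — holds
At the ends of the range:
x = -1000: LHS = |-2·(-1000) - 3| = |1997| = 1997, RHS = (-1000) + 1 = -999; 1997 ≥ -999 — holds
x = 1000: LHS = |-2·1000 - 3| = |-2003| = 2003, RHS = 1000 + 1 = 1001; 2003 ≥ 1001 — holds
Hence LHS − RHS is never negative, i.e. LHS ≥ RHS throughout, so the relation holds for every integer in [-1000, 1000].

No counterexample exists.

Answer: True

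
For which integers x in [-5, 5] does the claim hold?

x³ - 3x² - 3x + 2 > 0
Holds for: {-1, 0, 4, 5}
Fails for: {-5, -4, -3, -2, 1, 2, 3}

Answer: {-1, 0, 4, 5}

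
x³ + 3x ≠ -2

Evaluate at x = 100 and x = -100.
x = 100: LHS = 100³ + 3·100 = 1000300; 1000300 ≠ -2 — holds
x = -100: LHS = (-100)³ + 3·(-100) = -1000300; -1000300 ≠ -2 — holds

Answer: Yes, holds for both x = 100 and x = -100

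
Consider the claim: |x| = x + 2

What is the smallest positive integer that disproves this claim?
Testing positive integers:
x = 1: LHS = |1| = 1, RHS = 1 + 2 = 3; 1 = 3 — FAILS  ← smallest positive counterexample

Answer: x = 1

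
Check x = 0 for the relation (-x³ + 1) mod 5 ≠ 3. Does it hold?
x = 0: LHS = (-0³ + 1) mod 5 = 1 mod 5 = 1; 1 ≠ 3 — holds

The relation is satisfied at x = 0.

Answer: Yes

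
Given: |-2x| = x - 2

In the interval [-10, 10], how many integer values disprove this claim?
Counterexamples in [-10, 10]: {-10, -9, -8, -7, -6, -5, -4, -3, -2, -1, 0, 1, 2, 3, 4, 5, 6, 7, 8, 9, 10}.

Counting them gives 21 values.

Answer: 21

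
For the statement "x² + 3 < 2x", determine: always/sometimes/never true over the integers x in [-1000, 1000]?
Over all integers in [-1000, 1000], LHS − RHS is smallest at x = 1, where it equals 2:
x = 1: LHS = 1² + 3 = 4, RHS = 2·1 = 2; 4 < 2 — FAILS
At the ends of the range:
x = -1000: LHS = (-1000)² + 3 = 1000003, RHS = 2·(-1000) = -2000; 1000003 < -2000 — FAILS
x = 1000: LHS = 1000² + 3 = 1000003, RHS = 2·1000 = 2000; 1000003 < 2000 — FAILS
Hence LHS − RHS is never negative, i.e. LHS ≥ RHS throughout, so the claimed relation (<) fails for every integer in [-1000, 1000].

No integer in the range satisfies it.

Answer: Never true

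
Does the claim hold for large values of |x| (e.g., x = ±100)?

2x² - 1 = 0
x = 100: LHS = 2·100² - 1 = 19999; 19999 = 0 — FAILS
x = -100: LHS = 2·(-100)² - 1 = 19999; 19999 = 0 — FAILS

Answer: No, fails for both x = 100 and x = -100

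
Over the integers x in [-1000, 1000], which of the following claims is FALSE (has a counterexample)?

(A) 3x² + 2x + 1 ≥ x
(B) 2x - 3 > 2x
(A) Over all integers in [-1000, 1000], LHS − RHS is smallest at x = 0, where it equals 1:
x = 0: LHS = 3·0² + 2·0 + 1 = 1; 1 ≥ 0 — holds
At the ends of the range:
x = -1000: LHS = 3·(-1000)² + 2·(-1000) + 1 = 2998001; 2998001 ≥ -1000 — holds
x = 1000: LHS = 3·1000² + 2·1000 + 1 = 3002001; 3002001 ≥ 1000 — holds
Hence LHS − RHS is never negative, i.e. LHS ≥ RHS throughout, so the relation holds for every integer in [-1000, 1000].

(B) x = 0: LHS = 2·0 - 3 = -3, RHS = 2·0 = 0; -3 > 0 — FAILS

Only (B) has a counterexample.

Answer: B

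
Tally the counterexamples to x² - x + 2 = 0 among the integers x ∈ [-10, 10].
Counterexamples in [-10, 10]: {-10, -9, -8, -7, -6, -5, -4, -3, -2, -1, 0, 1, 2, 3, 4, 5, 6, 7, 8, 9, 10}.

Counting them gives 21 values.

Answer: 21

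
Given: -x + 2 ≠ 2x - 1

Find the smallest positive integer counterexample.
Testing positive integers:
x = 1: LHS = -1 + 2 = 1, RHS = 2·1 - 1 = 1; 1 ≠ 1 — FAILS  ← smallest positive counterexample

Answer: x = 1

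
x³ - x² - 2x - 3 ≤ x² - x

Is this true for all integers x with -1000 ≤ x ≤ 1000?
The claim fails at x = 3:
x = 3: LHS = 3³ - 3² - 2·3 - 3 = 9, RHS = 3² - 3 = 6; 9 ≤ 6 — FAILS

Because a single integer refutes it, the statement is false.

Answer: False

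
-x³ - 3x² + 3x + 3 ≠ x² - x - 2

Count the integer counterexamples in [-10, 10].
Track d = LHS − RHS over the integers in [-10, 10]. Equality would need d = 0, but d changes sign only between consecutive integers, jumping over 0:
x = -5: LHS = -(-5)³ - 3·(-5)² + 3·(-5) + 3 = 38, RHS = (-5)² - (-5) - 2 = 28; 38 ≠ 28 — holds  (d = 10)
x = -4: LHS = -(-4)³ - 3·(-4)² + 3·(-4) + 3 = 7, RHS = (-4)² - (-4) - 2 = 18; 7 ≠ 18 — holds  (d = -11)
x = -1: LHS = -(-1)³ - 3·(-1)² + 3·(-1) + 3 = -2, RHS = (-1)² - (-1) - 2 = 0; -2 ≠ 0 — holds  (d = -2)
x = 0: LHS = -0³ - 3·0² + 3·0 + 3 = 3, RHS = 0² - 0 - 2 = -2; 3 ≠ -2 — holds  (d = 5)
x = 1: LHS = -1³ - 3·1² + 3·1 + 3 = 2, RHS = 1² - 1 - 2 = -2; 2 ≠ -2 — holds  (d = 4)
x = 2: LHS = -2³ - 3·2² + 3·2 + 3 = -11, RHS = 2² - 2 - 2 = 0; -11 ≠ 0 — holds  (d = -11)
Away from these crossings d keeps a constant sign, and checking every integer in [-10, 10] confirms d ≠ 0 throughout. Hence the two sides are never equal, so the relation holds for every integer in [-10, 10].

No counterexample appears in that range.

Answer: 0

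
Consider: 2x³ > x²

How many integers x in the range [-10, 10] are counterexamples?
Counterexamples in [-10, 10]: {-10, -9, -8, -7, -6, -5, -4, -3, -2, -1, 0}.

Counting them gives 11 values.

Answer: 11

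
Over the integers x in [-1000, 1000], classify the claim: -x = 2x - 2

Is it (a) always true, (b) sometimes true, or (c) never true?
Track d = LHS − RHS over the integers in [-1000, 1000]. Equality would need d = 0, but d changes sign only between consecutive integers, jumping over 0:
x = 0: LHS = -0 = 0, RHS = 2·0 - 2 = -2; 0 = -2 — FAILS  (d = 2)
x = 1: RHS = 2·1 - 2 = 0; -1 = 0 — FAILS  (d = -1)
Away from these crossings d keeps a constant sign, and checking every integer in [-1000, 1000] confirms d ≠ 0 throughout. Hence the two sides are never equal, so the claimed relation (=) fails for every integer in [-1000, 1000].

No integer in the range satisfies it.

Answer: Never true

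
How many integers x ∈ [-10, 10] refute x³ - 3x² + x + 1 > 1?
Counterexamples in [-10, 10]: {-10, -9, -8, -7, -6, -5, -4, -3, -2, -1, 0, 1, 2}.

Counting them gives 13 values.

Answer: 13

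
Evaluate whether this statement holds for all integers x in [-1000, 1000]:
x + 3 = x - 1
The claim fails at x = 0:
x = 0: LHS = 0 + 3 = 3, RHS = 0 - 1 = -1; 3 = -1 — FAILS

Because a single integer refutes it, the statement is false.

Answer: False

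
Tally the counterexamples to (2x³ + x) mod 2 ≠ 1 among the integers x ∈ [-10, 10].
Counterexamples in [-10, 10]: {-9, -7, -5, -3, -1, 1, 3, 5, 7, 9}.

Counting them gives 10 values.

Answer: 10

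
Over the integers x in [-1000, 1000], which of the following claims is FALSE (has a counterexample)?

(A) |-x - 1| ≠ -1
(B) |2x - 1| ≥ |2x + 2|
(A) An absolute value is never negative, so the left side is ≥ 0 for every x, while the right side is -1. Tightest case in [-1000, 1000] is x = -1:
x = -1: LHS = |-(-1) - 1| = |0| = 0; 0 ≠ -1 — holds
Hence LHS − RHS is never 0, i.e. the two sides are never equal, so the relation holds for every integer in [-1000, 1000].

(B) x = 0: LHS = |2·0 - 1| = |-1| = 1, RHS = |2·0 + 2| = |2| = 2; 1 ≥ 2 — FAILS

Only (B) has a counterexample.

Answer: B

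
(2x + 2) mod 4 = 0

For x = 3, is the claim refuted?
Substitute x = 3 into the relation:
x = 3: LHS = (2·3 + 2) mod 4 = 8 mod 4 = 0; 0 = 0 — holds

The claim holds here, so x = 3 is not a counterexample. (A counterexample exists elsewhere, e.g. x = 0.)

Answer: No, x = 3 is not a counterexample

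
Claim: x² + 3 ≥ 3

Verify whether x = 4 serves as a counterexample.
Substitute x = 4 into the relation:
x = 4: LHS = 4² + 3 = 19; 19 ≥ 3 — holds

The relation holds at x = 4, so it is not a counterexample.

Answer: No, x = 4 is not a counterexample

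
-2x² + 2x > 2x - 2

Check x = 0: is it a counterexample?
Substitute x = 0 into the relation:
x = 0: LHS = -2·0² + 2·0 = 0, RHS = 2·0 - 2 = -2; 0 > -2 — holds

The claim holds here, so x = 0 is not a counterexample. (A counterexample exists elsewhere, e.g. x = 1.)

Answer: No, x = 0 is not a counterexample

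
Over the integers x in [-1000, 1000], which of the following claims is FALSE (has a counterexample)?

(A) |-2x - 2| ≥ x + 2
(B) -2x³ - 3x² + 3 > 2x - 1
(A) x = -1: LHS = |-2·(-1) - 2| = |0| = 0, RHS = (-1) + 2 = 1; 0 ≥ 1 — FAILS
(B) x = 1: LHS = -2·1³ - 3·1² + 3 = -2, RHS = 2·1 - 1 = 1; -2 > 1 — FAILS

Answer: Both A and B are false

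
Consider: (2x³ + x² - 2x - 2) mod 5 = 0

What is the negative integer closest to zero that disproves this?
Testing negative integers from -1 downward:
x = -1: LHS = (2·(-1)³ + (-1)² - 2·(-1) - 2) mod 5 = (-1) mod 5 = 4; 4 = 0 — FAILS  ← closest negative counterexample to 0

Answer: x = -1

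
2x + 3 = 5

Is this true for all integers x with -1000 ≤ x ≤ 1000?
The claim fails at x = 0:
x = 0: LHS = 2·0 + 3 = 3; 3 = 5 — FAILS

Because a single integer refutes it, the statement is false.

Answer: False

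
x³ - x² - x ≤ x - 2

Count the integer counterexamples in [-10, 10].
Counterexamples in [-10, 10]: {-1, 0, 2, 3, 4, 5, 6, 7, 8, 9, 10}.

Counting them gives 11 values.

Answer: 11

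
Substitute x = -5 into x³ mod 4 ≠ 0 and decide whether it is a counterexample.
Substitute x = -5 into the relation:
x = -5: LHS = ((-5)³) mod 4 = (-125) mod 4 = 3; 3 ≠ 0 — holds

The claim holds here, so x = -5 is not a counterexample. (A counterexample exists elsewhere, e.g. x = 0.)

Answer: No, x = -5 is not a counterexample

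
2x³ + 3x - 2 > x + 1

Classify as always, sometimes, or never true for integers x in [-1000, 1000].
Holds at x = 1: LHS = 2·1³ + 3·1 - 2 = 3, RHS = 1 + 1 = 2; 3 > 2 — holds
Fails at x = 0: LHS = 2·0³ + 3·0 - 2 = -2, RHS = 0 + 1 = 1; -2 > 1 — FAILS
It is satisfied by some integers in the range but not all.

Answer: Sometimes true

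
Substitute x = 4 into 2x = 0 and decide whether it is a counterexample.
Substitute x = 4 into the relation:
x = 4: LHS = 2·4 = 8; 8 = 0 — FAILS

Since the claim fails at x = 4, this value is a counterexample.

Answer: Yes, x = 4 is a counterexample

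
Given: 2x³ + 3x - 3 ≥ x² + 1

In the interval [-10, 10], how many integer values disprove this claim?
Counterexamples in [-10, 10]: {-10, -9, -8, -7, -6, -5, -4, -3, -2, -1, 0}.

Counting them gives 11 values.

Answer: 11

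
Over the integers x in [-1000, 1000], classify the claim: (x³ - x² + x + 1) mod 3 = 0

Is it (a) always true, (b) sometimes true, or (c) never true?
For a polynomial with integer coefficients, its value mod 3 depends only on x mod 3, so it suffices to check one representative of each residue class, x = 0, 1, 2:
x = 0: LHS = (0³ - 0² + 0 + 1) mod 3 = 1 mod 3 = 1; 1 = 0 — FAILS
x = 1: LHS = (1³ - 1² + 1 + 1) mod 3 = 2 mod 3 = 2; 2 = 0 — FAILS
x = 2: LHS = (2³ - 2² + 2 + 1) mod 3 = 7 mod 3 = 1; 1 = 0 — FAILS
The relation fails in every residue class, so the claimed relation (=) fails for every integer in [-1000, 1000].

No integer in the range satisfies it.

Answer: Never true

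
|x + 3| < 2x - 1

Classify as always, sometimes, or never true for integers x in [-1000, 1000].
Holds at x = 5: LHS = |5 + 3| = |8| = 8, RHS = 2·5 - 1 = 9; 8 < 9 — holds
Fails at x = 0: LHS = |0 + 3| = |3| = 3, RHS = 2·0 - 1 = -1; 3 < -1 — FAILS
It is satisfied by some integers in the range but not all.

Answer: Sometimes true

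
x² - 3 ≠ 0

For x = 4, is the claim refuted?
Substitute x = 4 into the relation:
x = 4: LHS = 4² - 3 = 13; 13 ≠ 0 — holds

The relation holds at x = 4, so it is not a counterexample.

Answer: No, x = 4 is not a counterexample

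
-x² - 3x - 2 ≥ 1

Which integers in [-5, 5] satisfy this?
Over all integers in [-5, 5], LHS − RHS is largest at x = -1, where it equals -1:
x = -1: LHS = -(-1)² - 3·(-1) - 2 = 0; 0 ≥ 1 — FAILS
At the ends of the range:
x = -5: LHS = -(-5)² - 3·(-5) - 2 = -12; -12 ≥ 1 — FAILS
x = 5: LHS = -5² - 3·5 - 2 = -42; -42 ≥ 1 — FAILS
Hence LHS − RHS is never zero or positive, i.e. LHS < RHS throughout, so the claimed relation (≥) fails for every integer in [-5, 5].

Answer: None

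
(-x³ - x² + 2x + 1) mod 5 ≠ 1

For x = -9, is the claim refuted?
Substitute x = -9 into the relation:
x = -9: LHS = (-(-9)³ - (-9)² + 2·(-9) + 1) mod 5 = 631 mod 5 = 1; 1 ≠ 1 — FAILS

Since the claim fails at x = -9, this value is a counterexample.

Answer: Yes, x = -9 is a counterexample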